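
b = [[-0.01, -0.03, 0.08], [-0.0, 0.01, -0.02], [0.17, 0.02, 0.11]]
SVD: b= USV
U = [[0.18, 0.95, 0.24], [-0.05, -0.24, 0.97], [0.98, -0.19, 0.01]]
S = [0.21, 0.08, 0.0]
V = [[0.8, 0.07, 0.6], [-0.52, -0.43, 0.74], [-0.31, 0.90, 0.31]]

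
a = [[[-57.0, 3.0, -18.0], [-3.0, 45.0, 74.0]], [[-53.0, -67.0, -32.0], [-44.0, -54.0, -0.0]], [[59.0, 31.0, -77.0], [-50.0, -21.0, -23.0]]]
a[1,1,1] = -54.0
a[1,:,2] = [-32.0, -0.0]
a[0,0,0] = -57.0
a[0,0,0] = -57.0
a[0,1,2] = 74.0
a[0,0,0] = -57.0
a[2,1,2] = -23.0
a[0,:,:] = [[-57.0, 3.0, -18.0], [-3.0, 45.0, 74.0]]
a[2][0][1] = 31.0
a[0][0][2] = -18.0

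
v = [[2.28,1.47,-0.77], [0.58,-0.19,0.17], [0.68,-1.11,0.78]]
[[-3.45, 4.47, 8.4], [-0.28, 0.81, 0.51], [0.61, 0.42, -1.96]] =v @ [[-1.00,1.81,1.91], [0.27,-1.21,2.20], [2.04,-2.76,-1.05]]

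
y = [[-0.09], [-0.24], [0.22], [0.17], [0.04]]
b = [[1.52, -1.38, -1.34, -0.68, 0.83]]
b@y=[[-0.18]]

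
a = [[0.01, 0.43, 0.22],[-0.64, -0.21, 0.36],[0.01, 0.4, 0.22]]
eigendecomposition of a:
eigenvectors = [[0.62+0.00j, (0.62-0j), (0.56+0j)], [(-0.33+0.43j), (-0.33-0.43j), -0.33+0.00j], [0.57-0.03j, 0.57+0.03j, (0.76+0j)]]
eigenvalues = [(-0.02+0.29j), (-0.02-0.29j), (0.05+0j)]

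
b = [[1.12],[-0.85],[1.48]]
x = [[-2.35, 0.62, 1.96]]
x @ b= [[-0.26]]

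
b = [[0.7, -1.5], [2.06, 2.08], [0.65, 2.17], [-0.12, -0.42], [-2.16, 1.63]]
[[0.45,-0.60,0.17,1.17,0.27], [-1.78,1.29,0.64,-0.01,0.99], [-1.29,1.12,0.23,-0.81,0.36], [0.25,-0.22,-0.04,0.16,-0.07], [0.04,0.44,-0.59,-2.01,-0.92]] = b @ [[-0.38, 0.15, 0.29, 0.53, 0.45], [-0.48, 0.47, 0.02, -0.53, 0.03]]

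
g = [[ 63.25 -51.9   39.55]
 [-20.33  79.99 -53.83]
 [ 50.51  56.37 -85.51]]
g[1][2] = -53.83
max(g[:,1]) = 79.99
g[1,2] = -53.83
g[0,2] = 39.55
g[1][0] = -20.33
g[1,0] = -20.33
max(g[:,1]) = 79.99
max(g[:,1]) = 79.99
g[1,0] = -20.33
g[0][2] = 39.55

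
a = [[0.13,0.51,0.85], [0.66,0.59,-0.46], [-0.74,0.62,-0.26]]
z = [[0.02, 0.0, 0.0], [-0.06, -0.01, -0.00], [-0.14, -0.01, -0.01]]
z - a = [[-0.11, -0.51, -0.85], [-0.72, -0.60, 0.46], [0.60, -0.63, 0.25]]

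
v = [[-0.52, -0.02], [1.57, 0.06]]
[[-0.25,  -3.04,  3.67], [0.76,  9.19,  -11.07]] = v@ [[0.5,  5.93,  -7.10], [-0.38,  -2.06,  1.23]]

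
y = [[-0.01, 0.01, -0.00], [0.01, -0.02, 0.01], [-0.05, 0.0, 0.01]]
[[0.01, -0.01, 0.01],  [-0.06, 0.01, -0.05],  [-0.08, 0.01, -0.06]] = y @ [[1.04, -0.19, 0.86], [1.85, -0.74, 2.0], [-3.1, 0.0, -1.92]]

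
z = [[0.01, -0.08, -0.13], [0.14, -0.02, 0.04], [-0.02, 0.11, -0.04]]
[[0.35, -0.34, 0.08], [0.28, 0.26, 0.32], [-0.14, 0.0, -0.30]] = z@[[2.29,1.39,1.72], [-1.43,1.04,-2.13], [-1.62,2.06,0.83]]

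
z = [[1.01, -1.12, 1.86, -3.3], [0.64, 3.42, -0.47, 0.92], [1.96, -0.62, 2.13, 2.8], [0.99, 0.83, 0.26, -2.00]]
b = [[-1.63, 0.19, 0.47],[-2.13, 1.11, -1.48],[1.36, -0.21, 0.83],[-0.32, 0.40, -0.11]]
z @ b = [[4.32, -2.76, 4.04], [-9.26, 4.38, -5.25], [0.13, 0.36, 3.3], [-2.39, 0.25, -0.33]]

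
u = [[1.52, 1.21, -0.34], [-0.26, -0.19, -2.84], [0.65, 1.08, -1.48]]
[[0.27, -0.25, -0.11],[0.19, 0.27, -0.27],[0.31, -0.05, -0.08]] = u @ [[0.04, -0.11, -0.19], [0.15, -0.09, 0.18], [-0.08, -0.08, 0.1]]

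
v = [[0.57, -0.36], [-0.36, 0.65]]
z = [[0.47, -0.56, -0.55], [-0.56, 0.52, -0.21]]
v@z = [[0.47, -0.51, -0.24], [-0.53, 0.54, 0.06]]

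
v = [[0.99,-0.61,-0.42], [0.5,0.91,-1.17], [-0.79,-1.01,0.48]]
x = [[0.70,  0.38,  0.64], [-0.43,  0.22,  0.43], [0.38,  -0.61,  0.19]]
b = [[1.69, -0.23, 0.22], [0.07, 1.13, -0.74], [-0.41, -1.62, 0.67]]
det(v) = -1.24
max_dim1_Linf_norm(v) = 1.17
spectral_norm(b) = 2.23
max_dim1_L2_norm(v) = 1.56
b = x + v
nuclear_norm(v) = 3.74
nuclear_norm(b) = 4.15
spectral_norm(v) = 2.04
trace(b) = 3.49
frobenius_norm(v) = 2.42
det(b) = -0.73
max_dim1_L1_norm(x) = 1.72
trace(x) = 1.11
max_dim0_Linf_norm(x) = 0.7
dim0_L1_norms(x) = [1.51, 1.21, 1.26]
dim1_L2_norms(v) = [1.24, 1.56, 1.37]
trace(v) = 2.38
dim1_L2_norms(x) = [1.02, 0.65, 0.74]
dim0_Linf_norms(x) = [0.7, 0.61, 0.64]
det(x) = 0.42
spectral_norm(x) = 1.04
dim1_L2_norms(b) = [1.72, 1.35, 1.8]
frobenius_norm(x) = 1.42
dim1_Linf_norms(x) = [0.7, 0.43, 0.61]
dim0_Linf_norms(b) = [1.69, 1.62, 0.74]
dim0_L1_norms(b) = [2.17, 2.98, 1.63]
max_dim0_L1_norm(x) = 1.51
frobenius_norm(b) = 2.83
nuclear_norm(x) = 2.36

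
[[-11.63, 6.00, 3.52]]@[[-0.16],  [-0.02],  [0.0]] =[[1.74]]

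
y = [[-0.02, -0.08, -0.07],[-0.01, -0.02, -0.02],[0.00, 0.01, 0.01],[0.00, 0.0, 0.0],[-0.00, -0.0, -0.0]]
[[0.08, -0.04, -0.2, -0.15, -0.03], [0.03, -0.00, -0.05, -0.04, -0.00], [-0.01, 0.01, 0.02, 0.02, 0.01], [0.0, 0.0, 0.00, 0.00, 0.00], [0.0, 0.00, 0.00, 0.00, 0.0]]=y@[[-1.03, -2.03, 0.77, 1.03, -1.34], [-0.76, 0.66, 1.97, 1.88, -0.27], [-0.05, 0.39, 0.33, -0.24, 1.14]]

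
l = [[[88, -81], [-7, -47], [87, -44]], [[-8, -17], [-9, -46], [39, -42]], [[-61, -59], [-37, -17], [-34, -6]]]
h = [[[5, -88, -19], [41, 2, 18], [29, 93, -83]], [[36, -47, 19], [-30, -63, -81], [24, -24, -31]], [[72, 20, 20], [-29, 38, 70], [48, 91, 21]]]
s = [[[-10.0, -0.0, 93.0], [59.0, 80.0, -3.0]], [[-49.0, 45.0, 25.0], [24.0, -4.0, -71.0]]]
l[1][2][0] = 39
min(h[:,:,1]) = -88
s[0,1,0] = 59.0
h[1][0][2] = 19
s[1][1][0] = 24.0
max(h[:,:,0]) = 72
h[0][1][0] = 41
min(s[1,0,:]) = -49.0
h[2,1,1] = 38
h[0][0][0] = 5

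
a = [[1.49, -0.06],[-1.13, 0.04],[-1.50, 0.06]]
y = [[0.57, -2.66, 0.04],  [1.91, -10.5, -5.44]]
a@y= [[0.73, -3.33, 0.39], [-0.57, 2.59, -0.26], [-0.74, 3.36, -0.39]]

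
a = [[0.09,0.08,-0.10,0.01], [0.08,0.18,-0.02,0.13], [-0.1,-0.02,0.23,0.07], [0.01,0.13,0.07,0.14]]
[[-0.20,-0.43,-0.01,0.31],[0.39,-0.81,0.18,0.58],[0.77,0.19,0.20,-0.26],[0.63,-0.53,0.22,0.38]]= a@[[-1.7, -1.21, 1.45, -0.04], [2.25, -4.42, -1.11, 1.95], [2.41, -0.27, 0.75, -1.45], [1.33, 0.57, 2.11, 1.6]]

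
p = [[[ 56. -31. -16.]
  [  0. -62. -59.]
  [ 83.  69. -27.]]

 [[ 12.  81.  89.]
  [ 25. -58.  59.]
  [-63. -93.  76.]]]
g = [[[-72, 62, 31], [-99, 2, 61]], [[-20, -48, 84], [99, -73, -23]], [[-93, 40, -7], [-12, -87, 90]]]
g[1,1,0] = 99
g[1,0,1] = -48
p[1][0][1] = 81.0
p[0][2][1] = 69.0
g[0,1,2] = 61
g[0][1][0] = -99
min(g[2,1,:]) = -87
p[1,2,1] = -93.0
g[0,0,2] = 31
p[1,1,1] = -58.0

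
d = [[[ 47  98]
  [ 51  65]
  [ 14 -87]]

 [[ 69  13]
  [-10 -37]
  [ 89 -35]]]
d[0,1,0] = 51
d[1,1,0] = -10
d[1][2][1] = -35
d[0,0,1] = 98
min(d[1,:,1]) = -37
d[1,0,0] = 69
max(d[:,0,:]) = 98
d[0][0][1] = 98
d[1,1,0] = -10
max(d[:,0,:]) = 98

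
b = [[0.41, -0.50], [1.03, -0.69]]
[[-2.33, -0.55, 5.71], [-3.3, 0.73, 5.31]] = b @ [[-0.18,  3.21,  -5.52],  [4.52,  3.74,  -15.94]]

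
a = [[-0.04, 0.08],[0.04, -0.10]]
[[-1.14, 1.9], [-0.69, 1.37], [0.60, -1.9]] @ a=[[0.12,-0.28], [0.08,-0.19], [-0.1,0.24]]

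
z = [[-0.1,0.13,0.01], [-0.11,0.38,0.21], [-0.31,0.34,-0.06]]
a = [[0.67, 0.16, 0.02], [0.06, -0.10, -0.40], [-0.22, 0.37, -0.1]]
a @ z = [[-0.09, 0.15, 0.04], [0.13, -0.17, 0.00], [0.01, 0.08, 0.08]]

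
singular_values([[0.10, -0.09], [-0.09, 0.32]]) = [0.35, 0.07]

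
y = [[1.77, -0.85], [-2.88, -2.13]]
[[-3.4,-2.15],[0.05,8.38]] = y @ [[-1.17,-1.88],  [1.56,-1.39]]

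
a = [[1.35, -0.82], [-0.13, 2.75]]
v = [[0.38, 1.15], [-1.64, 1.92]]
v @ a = [[0.36,2.85], [-2.46,6.62]]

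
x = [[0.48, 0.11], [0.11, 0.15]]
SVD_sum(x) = [[0.47, 0.14],[0.14, 0.04]] + [[0.01, -0.03], [-0.03, 0.11]]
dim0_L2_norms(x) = [0.49, 0.19]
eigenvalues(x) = [0.51, 0.12]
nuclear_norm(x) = 0.63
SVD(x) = [[-0.96, -0.29], [-0.29, 0.96]] @ diag([0.5133053201505194, 0.11669467984948058]) @ [[-0.96, -0.29],[-0.29, 0.96]]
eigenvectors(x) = [[0.96, -0.29], [0.29, 0.96]]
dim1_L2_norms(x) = [0.49, 0.19]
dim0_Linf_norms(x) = [0.48, 0.15]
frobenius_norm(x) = 0.53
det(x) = 0.06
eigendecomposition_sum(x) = [[0.47, 0.14], [0.14, 0.04]] + [[0.01, -0.03], [-0.03, 0.11]]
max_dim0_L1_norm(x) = 0.59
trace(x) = 0.63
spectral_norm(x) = 0.51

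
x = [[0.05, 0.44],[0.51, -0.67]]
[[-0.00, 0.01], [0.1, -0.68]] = x@ [[0.16, -1.12], [-0.02, 0.16]]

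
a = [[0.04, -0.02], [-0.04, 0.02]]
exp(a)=[[1.04, -0.02], [-0.04, 1.02]]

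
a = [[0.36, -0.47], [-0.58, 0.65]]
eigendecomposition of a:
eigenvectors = [[-0.76, 0.56], [-0.65, -0.83]]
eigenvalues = [-0.04, 1.05]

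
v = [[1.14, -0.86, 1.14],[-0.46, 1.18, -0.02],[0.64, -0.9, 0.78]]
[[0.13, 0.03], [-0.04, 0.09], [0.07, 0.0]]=v @ [[0.12,  -0.01],[0.01,  0.07],[-0.00,  0.09]]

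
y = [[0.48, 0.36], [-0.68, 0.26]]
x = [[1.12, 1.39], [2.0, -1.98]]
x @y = [[-0.41, 0.76], [2.31, 0.21]]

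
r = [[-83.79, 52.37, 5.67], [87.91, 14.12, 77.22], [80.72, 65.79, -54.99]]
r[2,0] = 80.72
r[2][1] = 65.79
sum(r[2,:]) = 91.51999999999998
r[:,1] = [52.37, 14.12, 65.79]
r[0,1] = 52.37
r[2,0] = 80.72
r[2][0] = 80.72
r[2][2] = -54.99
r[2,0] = 80.72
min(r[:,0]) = -83.79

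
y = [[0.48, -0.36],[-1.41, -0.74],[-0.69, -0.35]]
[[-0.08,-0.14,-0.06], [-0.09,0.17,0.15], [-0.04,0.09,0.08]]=y @ [[-0.03, -0.19, -0.12], [0.18, 0.13, 0.02]]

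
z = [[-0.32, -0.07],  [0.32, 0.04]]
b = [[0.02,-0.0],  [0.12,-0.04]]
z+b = [[-0.3, -0.07], [0.44, 0.0]]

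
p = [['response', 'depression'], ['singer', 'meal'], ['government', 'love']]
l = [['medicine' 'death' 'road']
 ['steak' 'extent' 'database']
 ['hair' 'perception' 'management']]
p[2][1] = 'love'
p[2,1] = 'love'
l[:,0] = ['medicine', 'steak', 'hair']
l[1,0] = 'steak'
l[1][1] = 'extent'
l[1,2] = 'database'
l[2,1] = 'perception'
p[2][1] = 'love'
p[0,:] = ['response', 'depression']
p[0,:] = ['response', 'depression']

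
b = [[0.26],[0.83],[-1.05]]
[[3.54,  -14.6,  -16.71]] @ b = [[6.35]]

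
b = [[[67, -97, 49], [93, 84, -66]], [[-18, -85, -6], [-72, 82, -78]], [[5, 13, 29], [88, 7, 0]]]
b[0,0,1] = -97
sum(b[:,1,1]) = 173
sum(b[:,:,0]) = 163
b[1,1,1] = 82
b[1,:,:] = [[-18, -85, -6], [-72, 82, -78]]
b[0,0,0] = 67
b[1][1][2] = -78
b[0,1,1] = 84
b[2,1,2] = 0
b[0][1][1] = 84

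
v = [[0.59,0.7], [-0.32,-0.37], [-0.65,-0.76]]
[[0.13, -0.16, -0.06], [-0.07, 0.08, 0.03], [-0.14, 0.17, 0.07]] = v @ [[0.23,0.18,0.07],[-0.01,-0.38,-0.15]]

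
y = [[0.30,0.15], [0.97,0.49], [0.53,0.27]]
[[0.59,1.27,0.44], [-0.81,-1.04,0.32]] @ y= [[1.64, 0.83],[-1.08, -0.54]]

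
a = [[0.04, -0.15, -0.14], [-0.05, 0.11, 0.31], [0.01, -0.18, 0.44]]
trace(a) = 0.59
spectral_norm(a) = 0.56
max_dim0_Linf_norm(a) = 0.44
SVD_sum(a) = [[0.01, 0.01, -0.13], [-0.01, -0.03, 0.30], [-0.02, -0.04, 0.45]] + [[0.04, -0.16, -0.01], [-0.03, 0.14, 0.01], [0.03, -0.14, -0.01]] + [[-0.00, -0.0, -0.0], [-0.00, -0.00, -0.0], [0.00, 0.0, 0.0]]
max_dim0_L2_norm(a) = 0.56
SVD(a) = [[-0.23, -0.64, -0.74], [0.54, 0.55, -0.64], [0.81, -0.54, 0.22]] @ diag([0.558960684052201, 0.2608442172607335, 0.004821618559219298]) @ [[-0.05, -0.09, 0.99], [-0.22, 0.97, 0.08], [0.97, 0.22, 0.07]]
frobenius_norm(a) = 0.62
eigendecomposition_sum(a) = [[(-0+0j),-0.00+0.00j,-0j],[-0.00+0.00j,(-0+0j),-0j],[-0.00+0.00j,-0.00+0.00j,0.00-0.00j]] + [[(0.02+0.02j), (-0.07-0.12j), -0.07+0.19j], [-0.02-0.03j, (0.06+0.19j), (0.15-0.23j)], [0.01-0.03j, -0.09+0.13j, (0.22-0.01j)]] + [[0.02-0.02j,(-0.07+0.12j),-0.07-0.19j], [(-0.02+0.03j),0.06-0.19j,(0.15+0.23j)], [(0.01+0.03j),(-0.09-0.13j),0.22+0.01j]]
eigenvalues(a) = [(-0.01+0j), (0.3+0.19j), (0.3-0.19j)]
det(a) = -0.00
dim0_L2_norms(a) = [0.06, 0.26, 0.56]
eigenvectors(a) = [[(0.97+0j), 0.49-0.12j, 0.49+0.12j], [(0.23+0j), -0.68+0.00j, -0.68-0.00j], [0.07+0.00j, (-0.33-0.43j), (-0.33+0.43j)]]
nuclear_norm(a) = 0.82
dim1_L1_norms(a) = [0.33, 0.47, 0.63]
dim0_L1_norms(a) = [0.1, 0.44, 0.89]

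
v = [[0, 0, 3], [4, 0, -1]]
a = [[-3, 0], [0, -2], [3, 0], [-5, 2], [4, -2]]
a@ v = [[0, 0, -9], [-8, 0, 2], [0, 0, 9], [8, 0, -17], [-8, 0, 14]]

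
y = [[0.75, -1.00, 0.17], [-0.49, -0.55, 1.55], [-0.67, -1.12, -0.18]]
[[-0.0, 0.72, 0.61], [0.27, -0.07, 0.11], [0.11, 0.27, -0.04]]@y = [[-0.76, -1.08, 1.01], [0.16, -0.35, -0.08], [-0.02, -0.21, 0.44]]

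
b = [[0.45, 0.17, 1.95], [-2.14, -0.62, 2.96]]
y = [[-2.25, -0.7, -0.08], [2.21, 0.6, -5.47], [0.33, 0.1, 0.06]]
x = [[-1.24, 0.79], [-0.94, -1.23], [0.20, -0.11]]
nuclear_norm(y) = 8.21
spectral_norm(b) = 3.95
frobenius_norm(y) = 6.39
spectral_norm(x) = 1.59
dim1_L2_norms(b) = [2.01, 3.7]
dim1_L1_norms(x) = [2.03, 2.17, 0.31]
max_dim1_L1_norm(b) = 5.72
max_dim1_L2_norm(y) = 5.93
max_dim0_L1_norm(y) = 5.61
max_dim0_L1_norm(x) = 2.38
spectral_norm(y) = 6.00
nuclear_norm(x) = 3.03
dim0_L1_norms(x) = [2.38, 2.13]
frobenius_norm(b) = 4.21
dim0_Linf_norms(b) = [2.14, 0.62, 2.96]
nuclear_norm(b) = 5.41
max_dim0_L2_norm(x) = 1.57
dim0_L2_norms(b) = [2.19, 0.64, 3.54]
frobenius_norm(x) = 2.15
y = x @ b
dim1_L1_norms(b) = [2.57, 5.72]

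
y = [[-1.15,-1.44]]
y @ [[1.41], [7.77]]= [[-12.81]]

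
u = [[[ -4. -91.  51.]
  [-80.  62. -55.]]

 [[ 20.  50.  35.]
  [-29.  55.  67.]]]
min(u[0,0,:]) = -91.0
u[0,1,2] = -55.0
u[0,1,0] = -80.0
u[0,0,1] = -91.0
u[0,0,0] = -4.0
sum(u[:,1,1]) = 117.0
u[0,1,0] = -80.0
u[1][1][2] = 67.0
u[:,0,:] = [[-4.0, -91.0, 51.0], [20.0, 50.0, 35.0]]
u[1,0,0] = 20.0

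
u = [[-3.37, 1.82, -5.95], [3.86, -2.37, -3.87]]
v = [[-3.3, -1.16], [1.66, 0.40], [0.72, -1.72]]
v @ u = [[6.64, -3.26, 24.12], [-4.05, 2.07, -11.42], [-9.07, 5.39, 2.37]]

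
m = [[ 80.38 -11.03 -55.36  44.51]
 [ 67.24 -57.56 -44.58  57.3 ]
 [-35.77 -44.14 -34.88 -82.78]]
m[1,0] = 67.24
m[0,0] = 80.38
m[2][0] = -35.77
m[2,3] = -82.78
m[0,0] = 80.38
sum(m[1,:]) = 22.39999999999999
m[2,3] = -82.78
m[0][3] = 44.51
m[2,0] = -35.77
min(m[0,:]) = -55.36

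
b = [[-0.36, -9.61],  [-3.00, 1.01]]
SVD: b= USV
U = [[-0.99, 0.1], [0.1, 0.99]]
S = [9.66, 3.02]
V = [[0.01,1.00], [-1.0,0.01]]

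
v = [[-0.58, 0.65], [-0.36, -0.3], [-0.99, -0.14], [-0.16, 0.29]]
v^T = [[-0.58,  -0.36,  -0.99,  -0.16], [0.65,  -0.3,  -0.14,  0.29]]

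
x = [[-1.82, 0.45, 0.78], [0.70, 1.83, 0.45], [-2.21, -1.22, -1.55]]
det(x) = 6.692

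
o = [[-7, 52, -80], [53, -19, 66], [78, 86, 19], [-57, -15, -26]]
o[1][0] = 53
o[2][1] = 86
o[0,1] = 52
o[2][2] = 19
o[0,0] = -7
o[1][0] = 53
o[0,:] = [-7, 52, -80]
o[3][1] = -15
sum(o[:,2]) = -21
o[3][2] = -26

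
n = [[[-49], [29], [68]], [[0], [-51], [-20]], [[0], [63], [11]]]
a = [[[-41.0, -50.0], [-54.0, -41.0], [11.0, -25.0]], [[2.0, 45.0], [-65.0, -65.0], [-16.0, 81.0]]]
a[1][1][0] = -65.0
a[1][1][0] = -65.0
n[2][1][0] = 63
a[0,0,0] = -41.0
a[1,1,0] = -65.0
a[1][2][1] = 81.0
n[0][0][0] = -49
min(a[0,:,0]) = -54.0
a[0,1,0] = -54.0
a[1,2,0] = -16.0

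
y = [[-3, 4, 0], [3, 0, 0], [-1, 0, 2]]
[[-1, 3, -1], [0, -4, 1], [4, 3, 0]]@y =[[13, -4, -2], [-13, 0, 2], [-3, 16, 0]]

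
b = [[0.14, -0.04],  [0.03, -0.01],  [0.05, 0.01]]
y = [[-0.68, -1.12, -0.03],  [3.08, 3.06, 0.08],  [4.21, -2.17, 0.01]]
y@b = [[-0.13, 0.04],  [0.53, -0.15],  [0.52, -0.15]]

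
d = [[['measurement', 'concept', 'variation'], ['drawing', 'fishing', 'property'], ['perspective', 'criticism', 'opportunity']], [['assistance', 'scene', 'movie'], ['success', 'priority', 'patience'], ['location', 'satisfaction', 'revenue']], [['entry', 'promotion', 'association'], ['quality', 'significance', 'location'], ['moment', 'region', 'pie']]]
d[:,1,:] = [['drawing', 'fishing', 'property'], ['success', 'priority', 'patience'], ['quality', 'significance', 'location']]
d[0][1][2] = 'property'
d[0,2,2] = 'opportunity'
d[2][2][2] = 'pie'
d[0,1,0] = 'drawing'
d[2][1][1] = 'significance'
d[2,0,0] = 'entry'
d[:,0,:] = [['measurement', 'concept', 'variation'], ['assistance', 'scene', 'movie'], ['entry', 'promotion', 'association']]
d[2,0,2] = 'association'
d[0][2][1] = 'criticism'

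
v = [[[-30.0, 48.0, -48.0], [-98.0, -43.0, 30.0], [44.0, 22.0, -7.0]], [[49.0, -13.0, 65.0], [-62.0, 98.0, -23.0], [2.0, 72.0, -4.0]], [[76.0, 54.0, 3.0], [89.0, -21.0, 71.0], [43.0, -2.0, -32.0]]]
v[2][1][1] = -21.0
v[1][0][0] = 49.0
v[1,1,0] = -62.0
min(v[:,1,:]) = -98.0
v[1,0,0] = 49.0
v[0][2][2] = -7.0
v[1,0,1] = -13.0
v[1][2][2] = -4.0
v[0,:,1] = [48.0, -43.0, 22.0]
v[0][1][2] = 30.0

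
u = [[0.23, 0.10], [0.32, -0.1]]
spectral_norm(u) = 0.39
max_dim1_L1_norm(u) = 0.42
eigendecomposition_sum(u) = [[0.26, 0.06], [0.2, 0.05]] + [[-0.03, 0.04], [0.12, -0.15]]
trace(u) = 0.13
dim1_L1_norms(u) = [0.33, 0.42]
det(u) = -0.06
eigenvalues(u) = [0.31, -0.18]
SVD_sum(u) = [[0.22, -0.01], [0.33, -0.02]] + [[0.01, 0.11], [-0.01, -0.08]]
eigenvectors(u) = [[0.79, -0.24],[0.62, 0.97]]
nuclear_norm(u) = 0.53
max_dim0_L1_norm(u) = 0.55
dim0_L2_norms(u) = [0.39, 0.14]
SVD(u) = [[-0.56, -0.83],[-0.83, 0.56]] @ diag([0.39483673061327923, 0.13929808382966646]) @ [[-1.00, 0.07], [-0.07, -1.0]]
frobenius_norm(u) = 0.42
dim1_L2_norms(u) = [0.25, 0.34]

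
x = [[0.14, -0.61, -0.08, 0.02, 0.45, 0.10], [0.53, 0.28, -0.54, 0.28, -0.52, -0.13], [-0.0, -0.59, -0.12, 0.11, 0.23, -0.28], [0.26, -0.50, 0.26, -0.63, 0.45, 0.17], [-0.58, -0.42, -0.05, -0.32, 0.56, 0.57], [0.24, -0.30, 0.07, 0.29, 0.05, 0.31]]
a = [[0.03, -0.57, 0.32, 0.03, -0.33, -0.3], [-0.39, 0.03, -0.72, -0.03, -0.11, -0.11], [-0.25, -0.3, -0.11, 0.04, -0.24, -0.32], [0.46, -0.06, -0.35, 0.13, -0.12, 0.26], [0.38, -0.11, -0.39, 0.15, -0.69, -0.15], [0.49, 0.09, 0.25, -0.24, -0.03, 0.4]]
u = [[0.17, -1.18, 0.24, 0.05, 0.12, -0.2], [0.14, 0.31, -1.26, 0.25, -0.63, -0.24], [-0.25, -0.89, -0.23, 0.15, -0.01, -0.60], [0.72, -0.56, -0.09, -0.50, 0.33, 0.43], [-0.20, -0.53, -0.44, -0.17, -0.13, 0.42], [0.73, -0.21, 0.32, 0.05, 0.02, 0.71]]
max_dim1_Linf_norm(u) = 1.26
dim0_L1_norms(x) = [1.75, 2.7, 1.12, 1.65, 2.26, 1.56]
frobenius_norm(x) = 2.18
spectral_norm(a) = 1.16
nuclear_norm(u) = 5.96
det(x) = 0.03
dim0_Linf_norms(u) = [0.73, 1.18, 1.26, 0.5, 0.63, 0.71]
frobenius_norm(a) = 1.86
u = x + a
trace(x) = 0.54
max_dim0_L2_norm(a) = 0.98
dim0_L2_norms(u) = [1.1, 1.71, 1.41, 0.61, 0.73, 1.15]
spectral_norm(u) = 1.86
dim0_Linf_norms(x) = [0.58, 0.61, 0.54, 0.63, 0.56, 0.57]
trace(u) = 0.33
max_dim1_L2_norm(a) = 0.91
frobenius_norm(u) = 2.89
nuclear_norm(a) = 3.68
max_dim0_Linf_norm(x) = 0.63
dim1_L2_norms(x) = [0.78, 1.01, 0.71, 1.01, 1.12, 0.58]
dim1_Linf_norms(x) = [0.61, 0.54, 0.59, 0.63, 0.58, 0.31]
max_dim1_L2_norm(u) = 1.49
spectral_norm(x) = 1.69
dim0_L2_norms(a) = [0.9, 0.66, 0.98, 0.32, 0.82, 0.67]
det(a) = -0.00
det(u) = -0.06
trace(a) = -0.21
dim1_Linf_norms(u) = [1.18, 1.26, 0.89, 0.72, 0.53, 0.73]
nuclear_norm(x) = 4.43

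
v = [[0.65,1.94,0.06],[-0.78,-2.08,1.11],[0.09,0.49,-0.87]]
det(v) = -0.31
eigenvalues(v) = [(-1.94+0j), (-0.18+0.36j), (-0.18-0.36j)]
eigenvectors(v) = [[-0.57+0.00j, (0.89+0j), (0.89-0j)],[0.77+0.00j, (-0.38+0.16j), -0.38-0.16j],[(-0.3+0j), -0.07+0.15j, (-0.07-0.15j)]]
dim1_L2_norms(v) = [2.05, 2.48, 1.0]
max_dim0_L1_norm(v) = 4.51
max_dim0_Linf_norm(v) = 2.08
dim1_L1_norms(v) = [2.65, 3.97, 1.45]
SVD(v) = [[-0.6, -0.68, 0.42], [0.77, -0.34, 0.55], [-0.23, 0.65, 0.72]] @ diag([3.2071338060384686, 1.0330260319801592, 0.09407426543176754]) @ [[-0.31, -0.89, 0.32], [-0.12, -0.29, -0.95], [-0.94, 0.34, 0.01]]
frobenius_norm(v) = 3.37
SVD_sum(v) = [[0.60,1.72,-0.61], [-0.77,-2.2,0.78], [0.23,0.66,-0.24]] + [[0.08, 0.21, 0.67],[0.04, 0.10, 0.33],[-0.08, -0.20, -0.64]] + [[-0.04, 0.01, 0.0], [-0.05, 0.02, 0.0], [-0.06, 0.02, 0.00]]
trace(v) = -2.30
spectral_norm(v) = 3.21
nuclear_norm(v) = 4.33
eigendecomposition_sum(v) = [[0.42-0.00j,1.23-0.00j,(-1.3+0j)], [-0.56+0.00j,(-1.66+0j),1.75-0.00j], [(0.22-0j),(0.66-0j),(-0.69+0j)]] + [[(0.12+0.33j), 0.35+0.32j, (0.68+0.19j)], [-0.11-0.12j, -0.21-0.07j, -0.32+0.04j], [-0.07-0.01j, (-0.08+0.03j), -0.09+0.10j]] + [[0.12-0.33j,(0.35-0.32j),(0.68-0.19j)], [(-0.11+0.12j),-0.21+0.07j,-0.32-0.04j], [(-0.07+0.01j),(-0.08-0.03j),-0.09-0.10j]]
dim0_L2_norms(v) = [1.02, 2.89, 1.41]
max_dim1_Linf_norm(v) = 2.08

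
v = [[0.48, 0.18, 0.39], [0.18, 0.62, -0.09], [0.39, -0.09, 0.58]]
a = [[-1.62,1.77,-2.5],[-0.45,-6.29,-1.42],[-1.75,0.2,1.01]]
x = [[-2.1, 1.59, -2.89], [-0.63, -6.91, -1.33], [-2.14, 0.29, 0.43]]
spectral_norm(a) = 6.59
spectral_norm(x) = 7.14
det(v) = 0.04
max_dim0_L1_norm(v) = 1.06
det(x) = 53.65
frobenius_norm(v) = 1.16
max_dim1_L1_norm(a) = 8.16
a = v + x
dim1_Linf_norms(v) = [0.48, 0.62, 0.58]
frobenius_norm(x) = 8.37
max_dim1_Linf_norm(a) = 6.29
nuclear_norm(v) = 1.68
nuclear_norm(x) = 12.98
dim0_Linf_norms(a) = [1.75, 6.29, 2.5]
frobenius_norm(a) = 7.61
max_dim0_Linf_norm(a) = 6.29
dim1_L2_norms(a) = [3.47, 6.46, 2.03]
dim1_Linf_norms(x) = [2.89, 6.91, 2.14]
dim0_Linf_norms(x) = [2.14, 6.91, 2.89]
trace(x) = -8.58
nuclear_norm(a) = 11.83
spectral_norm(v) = 0.93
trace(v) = 1.68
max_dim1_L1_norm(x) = 8.87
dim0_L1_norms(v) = [1.05, 0.89, 1.06]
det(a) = 42.78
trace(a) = -6.90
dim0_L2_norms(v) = [0.64, 0.65, 0.7]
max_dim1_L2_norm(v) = 0.7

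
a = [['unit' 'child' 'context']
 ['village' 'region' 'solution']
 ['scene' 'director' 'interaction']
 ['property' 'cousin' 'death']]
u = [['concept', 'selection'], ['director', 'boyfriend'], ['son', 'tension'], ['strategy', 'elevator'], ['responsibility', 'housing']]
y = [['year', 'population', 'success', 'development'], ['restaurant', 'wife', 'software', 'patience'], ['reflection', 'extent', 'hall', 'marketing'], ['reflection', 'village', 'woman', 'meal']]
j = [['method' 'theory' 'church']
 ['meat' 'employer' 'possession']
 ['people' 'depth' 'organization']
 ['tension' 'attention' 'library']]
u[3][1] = 'elevator'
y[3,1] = 'village'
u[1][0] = 'director'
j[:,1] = ['theory', 'employer', 'depth', 'attention']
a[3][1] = 'cousin'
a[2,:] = ['scene', 'director', 'interaction']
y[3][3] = 'meal'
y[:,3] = ['development', 'patience', 'marketing', 'meal']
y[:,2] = ['success', 'software', 'hall', 'woman']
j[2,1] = 'depth'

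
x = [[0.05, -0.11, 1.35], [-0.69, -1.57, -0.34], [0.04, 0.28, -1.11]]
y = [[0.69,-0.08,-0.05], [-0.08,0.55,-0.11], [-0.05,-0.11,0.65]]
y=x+[[0.64, 0.03, -1.40], [0.61, 2.12, 0.23], [-0.09, -0.39, 1.76]]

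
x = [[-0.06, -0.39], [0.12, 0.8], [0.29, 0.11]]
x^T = [[-0.06, 0.12, 0.29], [-0.39, 0.8, 0.11]]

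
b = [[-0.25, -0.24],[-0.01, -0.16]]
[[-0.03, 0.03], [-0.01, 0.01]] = b@ [[0.04, -0.04], [0.07, -0.07]]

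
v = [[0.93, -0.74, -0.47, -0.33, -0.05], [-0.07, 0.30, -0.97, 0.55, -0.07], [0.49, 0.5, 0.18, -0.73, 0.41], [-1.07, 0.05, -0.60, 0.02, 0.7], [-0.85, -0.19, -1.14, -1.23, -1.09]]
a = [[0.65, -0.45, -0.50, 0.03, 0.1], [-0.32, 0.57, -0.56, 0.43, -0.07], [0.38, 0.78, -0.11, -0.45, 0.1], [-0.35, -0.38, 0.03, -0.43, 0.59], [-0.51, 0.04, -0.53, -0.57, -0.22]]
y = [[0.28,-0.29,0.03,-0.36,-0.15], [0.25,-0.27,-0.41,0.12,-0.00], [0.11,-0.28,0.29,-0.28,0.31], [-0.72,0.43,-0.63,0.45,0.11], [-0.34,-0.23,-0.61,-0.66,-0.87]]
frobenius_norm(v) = 3.33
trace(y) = -0.12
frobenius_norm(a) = 2.12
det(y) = -0.02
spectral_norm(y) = 1.37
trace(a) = 0.46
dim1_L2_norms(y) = [0.56, 0.56, 0.59, 1.15, 1.32]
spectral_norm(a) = 1.21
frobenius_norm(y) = 2.01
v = a + y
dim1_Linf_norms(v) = [0.93, 0.97, 0.73, 1.07, 1.23]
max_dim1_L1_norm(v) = 4.5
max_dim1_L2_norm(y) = 1.32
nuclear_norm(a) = 4.61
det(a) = 0.55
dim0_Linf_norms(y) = [0.72, 0.43, 0.63, 0.66, 0.87]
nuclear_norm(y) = 3.65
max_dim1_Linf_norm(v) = 1.23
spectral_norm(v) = 2.27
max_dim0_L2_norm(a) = 1.13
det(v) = 3.63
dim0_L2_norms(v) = [1.73, 0.96, 1.69, 1.57, 1.36]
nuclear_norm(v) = 6.95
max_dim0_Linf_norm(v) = 1.23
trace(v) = 0.34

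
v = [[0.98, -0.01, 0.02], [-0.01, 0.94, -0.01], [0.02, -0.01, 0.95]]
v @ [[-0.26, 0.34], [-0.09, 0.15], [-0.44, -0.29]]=[[-0.26, 0.33], [-0.08, 0.14], [-0.42, -0.27]]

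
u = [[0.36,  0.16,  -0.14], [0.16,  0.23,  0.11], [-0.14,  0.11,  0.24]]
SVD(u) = [[-0.86,0.04,0.51], [-0.41,-0.66,-0.63], [0.31,-0.75,0.59]] @ diag([0.4856627292593737, 0.3447195487231329, 0.000382277982506561]) @ [[-0.86, -0.41, 0.31], [0.04, -0.66, -0.75], [-0.51, 0.63, -0.59]]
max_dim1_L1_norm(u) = 0.66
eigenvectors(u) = [[-0.51, 0.86, -0.04], [0.63, 0.41, 0.66], [-0.59, -0.31, 0.75]]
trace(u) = 0.83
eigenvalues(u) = [-0.0, 0.49, 0.34]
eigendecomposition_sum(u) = [[-0.0, 0.00, -0.0], [0.0, -0.00, 0.00], [-0.0, 0.0, -0.00]] + [[0.36, 0.17, -0.13], [0.17, 0.08, -0.06], [-0.13, -0.06, 0.05]] + [[0.0, -0.01, -0.01], [-0.01, 0.15, 0.17], [-0.01, 0.17, 0.19]]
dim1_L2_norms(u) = [0.42, 0.3, 0.3]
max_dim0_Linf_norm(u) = 0.36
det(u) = -0.00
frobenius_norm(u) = 0.60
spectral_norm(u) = 0.49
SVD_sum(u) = [[0.36, 0.17, -0.13],[0.17, 0.08, -0.06],[-0.13, -0.06, 0.05]] + [[0.0,-0.01,-0.01], [-0.01,0.15,0.17], [-0.01,0.17,0.19]] + [[-0.0, 0.0, -0.0], [0.00, -0.00, 0.0], [-0.0, 0.0, -0.00]]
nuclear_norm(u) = 0.83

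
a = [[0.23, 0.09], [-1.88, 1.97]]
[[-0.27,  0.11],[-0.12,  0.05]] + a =[[-0.04, 0.20], [-2.00, 2.02]]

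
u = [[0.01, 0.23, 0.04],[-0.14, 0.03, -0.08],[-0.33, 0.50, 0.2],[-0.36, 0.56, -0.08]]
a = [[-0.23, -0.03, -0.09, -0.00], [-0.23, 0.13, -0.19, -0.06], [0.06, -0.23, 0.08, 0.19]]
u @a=[[-0.05,0.02,-0.04,-0.01], [0.02,0.03,0.00,-0.02], [-0.03,0.03,-0.05,0.01], [-0.05,0.1,-0.08,-0.05]]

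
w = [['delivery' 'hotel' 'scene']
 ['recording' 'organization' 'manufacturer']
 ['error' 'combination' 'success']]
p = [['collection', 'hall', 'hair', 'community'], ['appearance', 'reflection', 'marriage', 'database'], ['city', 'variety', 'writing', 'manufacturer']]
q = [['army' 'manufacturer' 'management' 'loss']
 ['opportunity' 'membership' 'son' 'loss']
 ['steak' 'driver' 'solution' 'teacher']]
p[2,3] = 'manufacturer'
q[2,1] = 'driver'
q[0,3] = 'loss'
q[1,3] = 'loss'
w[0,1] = 'hotel'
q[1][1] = 'membership'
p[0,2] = 'hair'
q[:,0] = ['army', 'opportunity', 'steak']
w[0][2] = 'scene'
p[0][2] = 'hair'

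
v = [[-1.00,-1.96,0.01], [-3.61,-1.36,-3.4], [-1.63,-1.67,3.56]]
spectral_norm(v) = 5.37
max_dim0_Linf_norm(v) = 3.61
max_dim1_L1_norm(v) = 8.37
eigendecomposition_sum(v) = [[-1.70, -1.38, -0.58], [-3.02, -2.45, -1.03], [-0.97, -0.79, -0.33]] + [[0.85,-0.32,-0.49], [-1.00,0.38,0.57], [-0.12,0.05,0.07]] + [[-0.15,-0.26,1.08], [0.41,0.71,-2.94], [-0.53,-0.93,3.82]]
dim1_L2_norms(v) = [2.2, 5.14, 4.26]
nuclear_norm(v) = 10.85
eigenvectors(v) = [[0.47, 0.65, 0.22],[0.84, -0.76, -0.59],[0.27, -0.09, 0.77]]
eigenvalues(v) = [-4.48, 1.3, 4.38]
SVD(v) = [[-0.19, -0.38, 0.90],  [-0.95, -0.17, -0.27],  [0.26, -0.91, -0.33]] @ diag([5.366650561174324, 4.409207424601518, 1.077381845533967]) @ [[0.59, 0.23, 0.77],  [0.56, 0.57, -0.6],  [0.58, -0.79, -0.21]]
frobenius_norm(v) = 7.03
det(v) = -25.49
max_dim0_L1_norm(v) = 6.97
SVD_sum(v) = [[-0.61, -0.24, -0.80], [-3.01, -1.16, -3.92], [0.83, 0.32, 1.08]] + [[-0.95, -0.95, 1.01], [-0.43, -0.43, 0.46], [-2.26, -2.27, 2.41]] + [[0.56, -0.77, -0.20],[-0.17, 0.23, 0.06],[-0.2, 0.28, 0.07]]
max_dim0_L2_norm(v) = 4.92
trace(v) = 1.20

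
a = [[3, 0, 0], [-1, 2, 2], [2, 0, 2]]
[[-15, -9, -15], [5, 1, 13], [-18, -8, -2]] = a@[[-5, -3, -5], [4, 0, 0], [-4, -1, 4]]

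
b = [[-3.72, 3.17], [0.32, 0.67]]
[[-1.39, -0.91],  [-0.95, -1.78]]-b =[[2.33, -4.08], [-1.27, -2.45]]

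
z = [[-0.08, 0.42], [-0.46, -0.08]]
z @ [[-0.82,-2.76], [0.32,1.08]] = [[0.2, 0.67], [0.35, 1.18]]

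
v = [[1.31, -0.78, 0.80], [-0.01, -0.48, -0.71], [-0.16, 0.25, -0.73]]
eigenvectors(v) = [[(1+0j), 0.26+0.23j, 0.26-0.23j],[(0.03+0j), 0.83+0.00j, (0.83-0j)],[-0.08+0.00j, (0.09-0.42j), (0.09+0.42j)]]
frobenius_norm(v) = 2.08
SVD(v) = [[-0.93, -0.27, 0.26],  [0.13, -0.88, -0.45],  [0.35, -0.39, 0.85]] @ diag([1.8352154324102847, 0.9208767968876028, 0.32259919652280694]) @ [[-0.69, 0.41, -0.59], [-0.30, 0.58, 0.76], [0.65, 0.70, -0.28]]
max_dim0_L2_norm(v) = 1.32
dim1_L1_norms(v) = [2.89, 1.2, 1.14]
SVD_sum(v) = [[1.18, -0.7, 1.01], [-0.16, 0.09, -0.14], [-0.45, 0.26, -0.38]] + [[0.07, -0.14, -0.19], [0.25, -0.47, -0.61], [0.11, -0.21, -0.27]] + [[0.06, 0.06, -0.02], [-0.10, -0.10, 0.04], [0.18, 0.19, -0.08]]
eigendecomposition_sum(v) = [[1.29-0.00j, -0.49+0.00j, (0.71+0j)], [0.03-0.00j, (-0.01+0j), (0.02+0j)], [(-0.1+0j), 0.04-0.00j, (-0.06+0j)]] + [[(0.01-0.02j), -0.15+0.02j, (0.05-0.29j)], [-0.02-0.05j, (-0.23+0.26j), -0.36-0.58j], [-0.03+0.01j, (0.11+0.15j), -0.34+0.12j]] + [[(0.01+0.02j), (-0.15-0.02j), 0.05+0.29j],[-0.02+0.05j, -0.23-0.26j, -0.36+0.58j],[(-0.03-0.01j), (0.11-0.15j), (-0.34-0.12j)]]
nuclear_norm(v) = 3.08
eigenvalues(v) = [(1.23+0j), (-0.56+0.36j), (-0.56-0.36j)]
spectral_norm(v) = 1.84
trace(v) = 0.10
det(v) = 0.55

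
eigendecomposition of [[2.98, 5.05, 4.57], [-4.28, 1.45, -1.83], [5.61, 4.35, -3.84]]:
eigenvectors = [[(-0.66+0j), -0.66-0.00j, -0.42+0.00j], [(0.27-0.58j), (0.27+0.58j), (-0.02+0j)], [(-0.39-0.08j), (-0.39+0.08j), (0.91+0j)]]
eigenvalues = [(3.57+5.03j), (3.57-5.03j), (-6.56+0j)]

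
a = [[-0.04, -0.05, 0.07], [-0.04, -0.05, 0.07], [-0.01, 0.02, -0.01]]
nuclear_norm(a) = 0.16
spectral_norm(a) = 0.13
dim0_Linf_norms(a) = [0.04, 0.05, 0.07]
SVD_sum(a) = [[-0.04, -0.05, 0.07], [-0.04, -0.05, 0.07], [0.01, 0.01, -0.01]] + [[-0.0, 0.00, 0.0], [-0.0, 0.0, 0.00], [-0.02, 0.01, 0.0]] + [[0.0,0.00,0.0], [-0.00,-0.0,-0.00], [0.0,0.0,0.0]]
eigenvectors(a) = [[0.47,0.53,-0.7], [0.57,0.53,-0.7], [0.67,0.66,0.08]]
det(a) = 0.00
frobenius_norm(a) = 0.14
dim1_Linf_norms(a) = [0.07, 0.07, 0.02]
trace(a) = -0.10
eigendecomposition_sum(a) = [[-0.00, 0.00, 0.00], [-0.0, 0.0, 0.00], [-0.0, 0.0, 0.0]] + [[-0.01, 0.01, -0.00], [-0.01, 0.01, -0.00], [-0.01, 0.01, -0.0]] + [[-0.03, -0.06, 0.07], [-0.03, -0.06, 0.07], [0.0, 0.01, -0.01]]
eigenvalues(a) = [0.0, -0.0, -0.1]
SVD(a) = [[-0.70, 0.07, -0.71], [-0.7, 0.07, 0.71], [0.10, 0.99, -0.0]] @ diag([0.13487820933366487, 0.020195758142344793, 1.4973849224535016e-18]) @ [[0.41, 0.54, -0.74], [-0.78, 0.62, 0.02], [-0.47, -0.57, -0.67]]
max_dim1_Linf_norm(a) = 0.07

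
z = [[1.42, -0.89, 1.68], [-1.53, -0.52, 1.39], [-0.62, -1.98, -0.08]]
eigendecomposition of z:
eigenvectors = [[-0.89+0.00j, (-0.11-0.36j), (-0.11+0.36j)], [(0.44+0j), (0.23-0.58j), (0.23+0.58j)], [(-0.14+0j), (0.69+0j), (0.69-0j)]]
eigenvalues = [(2.13+0j), (-0.65+2j), (-0.65-2j)]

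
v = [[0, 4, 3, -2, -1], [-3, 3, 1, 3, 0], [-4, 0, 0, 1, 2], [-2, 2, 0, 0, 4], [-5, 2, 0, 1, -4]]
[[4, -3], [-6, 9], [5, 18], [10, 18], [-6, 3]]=v@[[-1, -3], [0, 0], [0, 0], [-3, 0], [2, 3]]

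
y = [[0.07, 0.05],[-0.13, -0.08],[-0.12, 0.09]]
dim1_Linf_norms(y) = [0.07, 0.13, 0.12]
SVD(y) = [[-0.4, 0.3], [0.74, -0.46], [0.55, 0.84]] @ diag([0.19154141018432375, 0.12849859215026693]) @ [[-0.99, -0.16], [-0.16, 0.99]]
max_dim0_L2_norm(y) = 0.19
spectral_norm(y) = 0.19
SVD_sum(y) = [[0.08, 0.01], [-0.14, -0.02], [-0.10, -0.02]] + [[-0.01, 0.04], [0.01, -0.06], [-0.02, 0.11]]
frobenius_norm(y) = 0.23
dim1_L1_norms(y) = [0.12, 0.21, 0.21]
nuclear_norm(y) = 0.32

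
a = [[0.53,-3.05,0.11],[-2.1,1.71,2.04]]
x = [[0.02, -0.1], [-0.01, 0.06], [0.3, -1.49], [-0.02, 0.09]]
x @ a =[[0.22, -0.23, -0.2], [-0.13, 0.13, 0.12], [3.29, -3.46, -3.01], [-0.2, 0.21, 0.18]]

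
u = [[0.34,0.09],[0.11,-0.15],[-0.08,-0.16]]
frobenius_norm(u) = 0.44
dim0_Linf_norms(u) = [0.34, 0.16]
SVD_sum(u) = [[0.34, 0.10], [0.06, 0.02], [-0.12, -0.04]] + [[0.0, -0.01], [0.05, -0.17], [0.04, -0.12]]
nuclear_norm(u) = 0.60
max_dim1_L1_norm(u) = 0.43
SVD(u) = [[-0.93, -0.07], [-0.16, -0.8], [0.33, -0.59]] @ diag([0.37747339617701964, 0.21866374911856504]) @ [[-0.95,-0.30], [-0.3,0.95]]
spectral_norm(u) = 0.38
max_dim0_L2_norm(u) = 0.37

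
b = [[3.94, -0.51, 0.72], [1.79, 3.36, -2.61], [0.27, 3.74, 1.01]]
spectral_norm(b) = 5.44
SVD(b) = [[-0.2, 0.95, 0.23], [-0.80, -0.02, -0.6], [-0.57, -0.30, 0.76]] @ diag([5.442451446783193, 4.031537866770868, 2.6105410700083147]) @ [[-0.44, -0.86, 0.25], [0.90, -0.42, 0.11], [0.01, 0.27, 0.96]]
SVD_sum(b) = [[0.48,0.95,-0.27], [1.89,3.75,-1.08], [1.35,2.68,-0.77]] + [[3.45, -1.62, 0.42], [-0.09, 0.04, -0.01], [-1.11, 0.52, -0.13]] + [[0.01,  0.16,  0.58], [-0.02,  -0.43,  -1.52], [0.02,  0.54,  1.92]]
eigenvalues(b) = [(4.14+0j), (2.08+3.08j), (2.08-3.08j)]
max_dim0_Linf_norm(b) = 3.94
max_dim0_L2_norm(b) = 5.05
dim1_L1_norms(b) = [5.17, 7.76, 5.02]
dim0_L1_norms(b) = [6.0, 7.61, 4.34]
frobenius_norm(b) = 7.26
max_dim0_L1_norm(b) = 7.61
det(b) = 57.28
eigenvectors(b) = [[-0.82+0.00j, -0.14-0.06j, (-0.14+0.06j)], [(-0.33+0j), (0.22+0.62j), 0.22-0.62j], [-0.46+0.00j, 0.74+0.00j, 0.74-0.00j]]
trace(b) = 8.31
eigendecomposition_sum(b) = [[(3.69+0j), (0.33-0j), 0.57+0.00j],[(1.48+0j), (0.13-0j), (0.23+0j)],[(2.08+0j), (0.19-0j), (0.32+0j)]] + [[0.13+0.16j, (-0.42+0.11j), (0.07-0.36j)], [0.16-0.91j, (1.61+1.08j), -1.42+0.84j], [(-0.91-0.52j), 1.78-1.30j, (0.34+1.84j)]] + [[0.13-0.16j, -0.42-0.11j, 0.07+0.36j], [0.16+0.91j, (1.61-1.08j), (-1.42-0.84j)], [(-0.91+0.52j), (1.78+1.3j), 0.34-1.84j]]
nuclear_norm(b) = 12.08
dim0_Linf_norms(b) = [3.94, 3.74, 2.61]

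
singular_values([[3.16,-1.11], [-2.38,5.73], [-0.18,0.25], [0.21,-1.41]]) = [6.79, 2.38]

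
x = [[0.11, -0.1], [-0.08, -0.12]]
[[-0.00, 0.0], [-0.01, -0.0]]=x @ [[0.04, 0.01], [0.05, 0.01]]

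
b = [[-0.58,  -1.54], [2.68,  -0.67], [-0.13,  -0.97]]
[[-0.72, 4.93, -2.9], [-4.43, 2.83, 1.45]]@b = [[14.01, 0.62], [9.97, 3.52]]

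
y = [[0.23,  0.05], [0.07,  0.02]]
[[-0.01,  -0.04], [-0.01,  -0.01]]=y @ [[0.02, -0.24],[-0.35, 0.22]]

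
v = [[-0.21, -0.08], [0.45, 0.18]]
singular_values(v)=[0.53, 0.0]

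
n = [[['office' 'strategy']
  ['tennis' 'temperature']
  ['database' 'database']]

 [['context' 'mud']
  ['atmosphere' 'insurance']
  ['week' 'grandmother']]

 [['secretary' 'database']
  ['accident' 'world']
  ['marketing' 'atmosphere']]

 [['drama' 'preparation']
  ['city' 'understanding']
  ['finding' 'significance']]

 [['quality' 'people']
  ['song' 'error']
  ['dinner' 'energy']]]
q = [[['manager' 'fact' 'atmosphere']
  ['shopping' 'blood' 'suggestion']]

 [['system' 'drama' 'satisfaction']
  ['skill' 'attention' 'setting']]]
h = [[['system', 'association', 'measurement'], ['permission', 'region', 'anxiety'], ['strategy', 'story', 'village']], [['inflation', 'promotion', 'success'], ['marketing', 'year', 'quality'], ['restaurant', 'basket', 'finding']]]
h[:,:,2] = [['measurement', 'anxiety', 'village'], ['success', 'quality', 'finding']]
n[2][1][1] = 'world'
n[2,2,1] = 'atmosphere'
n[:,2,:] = [['database', 'database'], ['week', 'grandmother'], ['marketing', 'atmosphere'], ['finding', 'significance'], ['dinner', 'energy']]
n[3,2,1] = 'significance'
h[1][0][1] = 'promotion'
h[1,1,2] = 'quality'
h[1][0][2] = 'success'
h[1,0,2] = 'success'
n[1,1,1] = 'insurance'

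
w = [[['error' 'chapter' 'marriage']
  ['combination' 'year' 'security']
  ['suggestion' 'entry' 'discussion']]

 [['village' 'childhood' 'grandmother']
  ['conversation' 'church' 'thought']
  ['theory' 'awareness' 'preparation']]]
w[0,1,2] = 'security'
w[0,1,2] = 'security'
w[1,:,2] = ['grandmother', 'thought', 'preparation']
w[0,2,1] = 'entry'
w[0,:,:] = [['error', 'chapter', 'marriage'], ['combination', 'year', 'security'], ['suggestion', 'entry', 'discussion']]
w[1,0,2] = 'grandmother'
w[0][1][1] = 'year'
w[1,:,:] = [['village', 'childhood', 'grandmother'], ['conversation', 'church', 'thought'], ['theory', 'awareness', 'preparation']]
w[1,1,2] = 'thought'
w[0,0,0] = 'error'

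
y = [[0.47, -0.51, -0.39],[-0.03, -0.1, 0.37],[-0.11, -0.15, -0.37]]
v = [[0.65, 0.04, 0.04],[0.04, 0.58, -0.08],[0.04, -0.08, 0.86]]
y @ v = [[0.27, -0.25, -0.28], [-0.01, -0.09, 0.32], [-0.09, -0.06, -0.31]]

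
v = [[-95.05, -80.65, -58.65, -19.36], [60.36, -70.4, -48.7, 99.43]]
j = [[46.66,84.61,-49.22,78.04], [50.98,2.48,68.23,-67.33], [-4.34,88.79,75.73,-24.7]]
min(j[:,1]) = 2.48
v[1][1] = -70.4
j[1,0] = 50.98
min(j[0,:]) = -49.22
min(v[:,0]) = -95.05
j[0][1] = 84.61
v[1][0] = 60.36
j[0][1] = 84.61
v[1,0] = 60.36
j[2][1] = 88.79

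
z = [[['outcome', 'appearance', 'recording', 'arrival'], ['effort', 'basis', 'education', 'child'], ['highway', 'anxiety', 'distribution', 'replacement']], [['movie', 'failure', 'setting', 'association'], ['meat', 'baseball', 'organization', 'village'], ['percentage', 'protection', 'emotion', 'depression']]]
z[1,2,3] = 'depression'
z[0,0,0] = 'outcome'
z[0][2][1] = 'anxiety'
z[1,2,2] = 'emotion'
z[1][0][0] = 'movie'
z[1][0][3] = 'association'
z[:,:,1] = [['appearance', 'basis', 'anxiety'], ['failure', 'baseball', 'protection']]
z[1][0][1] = 'failure'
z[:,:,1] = [['appearance', 'basis', 'anxiety'], ['failure', 'baseball', 'protection']]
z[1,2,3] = 'depression'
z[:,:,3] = [['arrival', 'child', 'replacement'], ['association', 'village', 'depression']]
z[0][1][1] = 'basis'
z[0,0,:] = ['outcome', 'appearance', 'recording', 'arrival']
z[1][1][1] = 'baseball'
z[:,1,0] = ['effort', 'meat']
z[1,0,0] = 'movie'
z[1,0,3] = 'association'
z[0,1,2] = 'education'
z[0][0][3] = 'arrival'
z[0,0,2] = 'recording'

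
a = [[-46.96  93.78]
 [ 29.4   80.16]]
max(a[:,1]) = 93.78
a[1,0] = 29.4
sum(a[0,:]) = 46.82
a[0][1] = 93.78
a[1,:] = [29.4, 80.16]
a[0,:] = [-46.96, 93.78]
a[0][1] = 93.78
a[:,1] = [93.78, 80.16]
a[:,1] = [93.78, 80.16]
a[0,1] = 93.78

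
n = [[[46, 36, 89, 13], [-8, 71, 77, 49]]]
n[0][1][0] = -8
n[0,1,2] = 77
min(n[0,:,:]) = -8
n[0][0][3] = 13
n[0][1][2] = 77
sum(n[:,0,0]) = 46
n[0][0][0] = 46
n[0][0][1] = 36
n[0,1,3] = 49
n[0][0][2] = 89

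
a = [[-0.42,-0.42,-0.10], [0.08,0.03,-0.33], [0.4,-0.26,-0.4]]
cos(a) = [[0.94, -0.09, -0.11], [0.08, 0.97, -0.06], [0.17, 0.03, 0.90]]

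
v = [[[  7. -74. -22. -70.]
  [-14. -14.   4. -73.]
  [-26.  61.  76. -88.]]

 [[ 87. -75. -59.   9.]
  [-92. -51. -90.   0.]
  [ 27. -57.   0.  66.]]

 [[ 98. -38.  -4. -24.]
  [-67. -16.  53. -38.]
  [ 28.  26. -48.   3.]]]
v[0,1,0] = -14.0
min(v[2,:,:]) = -67.0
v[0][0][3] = -70.0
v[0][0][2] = -22.0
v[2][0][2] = -4.0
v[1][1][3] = 0.0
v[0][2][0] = -26.0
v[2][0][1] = -38.0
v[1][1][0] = -92.0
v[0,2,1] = 61.0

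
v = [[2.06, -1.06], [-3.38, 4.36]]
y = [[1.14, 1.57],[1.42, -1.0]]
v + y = [[3.20, 0.51], [-1.96, 3.36]]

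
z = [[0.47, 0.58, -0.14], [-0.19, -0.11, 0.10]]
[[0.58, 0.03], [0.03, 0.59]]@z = [[0.27,0.33,-0.08], [-0.1,-0.05,0.05]]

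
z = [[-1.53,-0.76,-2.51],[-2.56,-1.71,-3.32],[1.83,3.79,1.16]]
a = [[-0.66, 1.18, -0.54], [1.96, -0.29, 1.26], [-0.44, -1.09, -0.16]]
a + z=[[-2.19, 0.42, -3.05], [-0.60, -2.00, -2.06], [1.39, 2.70, 1.00]]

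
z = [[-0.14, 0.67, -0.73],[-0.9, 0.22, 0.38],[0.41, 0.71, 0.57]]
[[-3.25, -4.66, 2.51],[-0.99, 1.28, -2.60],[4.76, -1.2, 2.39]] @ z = [[5.68, -1.42, 2.03],[-2.08, -2.23, -0.27],[1.39, 4.62, -2.57]]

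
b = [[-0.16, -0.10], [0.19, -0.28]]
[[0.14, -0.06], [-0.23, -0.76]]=b @ [[-0.99, -0.91], [0.15, 2.08]]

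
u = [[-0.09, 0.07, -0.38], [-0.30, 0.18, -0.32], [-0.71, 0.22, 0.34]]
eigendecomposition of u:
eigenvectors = [[0.46,-0.59,-0.31], [0.28,-0.68,-0.95], [-0.84,-0.43,-0.05]]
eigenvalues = [0.65, -0.29, 0.07]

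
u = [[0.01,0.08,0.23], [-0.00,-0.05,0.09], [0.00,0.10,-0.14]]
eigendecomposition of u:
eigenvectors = [[1.00,-1.0,-0.60],  [0.0,0.00,-0.41],  [0.00,0.00,0.69]]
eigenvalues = [0.01, 0.01, -0.2]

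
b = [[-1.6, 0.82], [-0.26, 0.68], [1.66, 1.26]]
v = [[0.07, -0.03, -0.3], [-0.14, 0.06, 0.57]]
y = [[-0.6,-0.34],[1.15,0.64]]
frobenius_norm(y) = 1.49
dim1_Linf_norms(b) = [1.6, 0.68, 1.66]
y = v @ b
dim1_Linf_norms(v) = [0.3, 0.57]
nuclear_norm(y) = 1.49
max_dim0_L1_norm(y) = 1.75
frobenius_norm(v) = 0.67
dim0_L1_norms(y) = [1.75, 0.98]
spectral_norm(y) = 1.49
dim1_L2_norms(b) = [1.8, 0.73, 2.08]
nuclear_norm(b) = 3.96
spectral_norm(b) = 2.35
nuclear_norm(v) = 0.67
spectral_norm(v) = 0.67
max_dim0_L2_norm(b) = 2.32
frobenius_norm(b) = 2.85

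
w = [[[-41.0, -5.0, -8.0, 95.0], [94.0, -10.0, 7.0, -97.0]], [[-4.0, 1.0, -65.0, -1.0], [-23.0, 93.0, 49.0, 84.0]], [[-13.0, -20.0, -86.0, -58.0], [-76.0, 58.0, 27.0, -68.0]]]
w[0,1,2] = 7.0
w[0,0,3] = 95.0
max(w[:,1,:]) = 94.0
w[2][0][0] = -13.0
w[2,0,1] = -20.0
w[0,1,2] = 7.0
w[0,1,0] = 94.0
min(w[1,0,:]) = -65.0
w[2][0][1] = -20.0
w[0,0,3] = 95.0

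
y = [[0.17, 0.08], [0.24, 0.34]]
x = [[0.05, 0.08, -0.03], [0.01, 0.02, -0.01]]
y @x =[[0.01, 0.02, -0.01], [0.02, 0.03, -0.01]]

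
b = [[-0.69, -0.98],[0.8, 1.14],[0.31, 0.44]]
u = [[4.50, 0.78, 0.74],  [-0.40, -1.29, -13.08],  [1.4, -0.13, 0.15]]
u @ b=[[-2.25, -3.2], [-4.81, -6.83], [-1.02, -1.45]]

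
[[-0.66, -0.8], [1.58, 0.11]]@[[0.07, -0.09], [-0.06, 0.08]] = [[0.0,-0.0], [0.1,-0.13]]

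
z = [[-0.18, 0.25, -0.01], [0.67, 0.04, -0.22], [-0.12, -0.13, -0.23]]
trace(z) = -0.37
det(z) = 0.05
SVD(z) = [[-0.24,0.55,-0.8], [0.97,0.08,-0.24], [-0.07,-0.83,-0.55]] @ diag([0.7269387629362322, 0.305110495747047, 0.23783948437072425]) @ [[0.96, -0.02, -0.27], [0.17, 0.82, 0.55], [0.21, -0.58, 0.79]]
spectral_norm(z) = 0.73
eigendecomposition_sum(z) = [[0.13, 0.11, -0.04], [0.30, 0.24, -0.09], [-0.09, -0.07, 0.03]] + [[-0.28, 0.16, 0.11],  [0.37, -0.2, -0.15],  [0.05, -0.03, -0.02]] + [[-0.03, -0.01, -0.09], [0.01, 0.0, 0.02], [-0.08, -0.03, -0.24]]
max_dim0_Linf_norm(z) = 0.67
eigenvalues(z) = [0.4, -0.5, -0.26]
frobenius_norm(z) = 0.82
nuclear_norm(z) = 1.27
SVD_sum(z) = [[-0.17,0.0,0.05],[0.68,-0.01,-0.19],[-0.05,0.00,0.01]] + [[0.03, 0.14, 0.09], [0.0, 0.02, 0.01], [-0.04, -0.21, -0.14]] + [[-0.04, 0.11, -0.15], [-0.01, 0.03, -0.04], [-0.03, 0.08, -0.10]]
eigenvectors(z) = [[-0.39, -0.60, 0.34], [-0.89, 0.79, -0.08], [0.26, 0.11, 0.94]]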